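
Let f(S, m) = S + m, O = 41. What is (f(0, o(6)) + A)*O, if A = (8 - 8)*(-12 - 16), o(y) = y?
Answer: 246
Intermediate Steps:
A = 0 (A = 0*(-28) = 0)
(f(0, o(6)) + A)*O = ((0 + 6) + 0)*41 = (6 + 0)*41 = 6*41 = 246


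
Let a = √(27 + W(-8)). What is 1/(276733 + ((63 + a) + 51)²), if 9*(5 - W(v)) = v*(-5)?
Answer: 23470281/6800551752193 - 12312*√62/6800551752193 ≈ 3.4370e-6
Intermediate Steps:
W(v) = 5 + 5*v/9 (W(v) = 5 - v*(-5)/9 = 5 - (-5)*v/9 = 5 + 5*v/9)
a = 2*√62/3 (a = √(27 + (5 + (5/9)*(-8))) = √(27 + (5 - 40/9)) = √(27 + 5/9) = √(248/9) = 2*√62/3 ≈ 5.2493)
1/(276733 + ((63 + a) + 51)²) = 1/(276733 + ((63 + 2*√62/3) + 51)²) = 1/(276733 + (114 + 2*√62/3)²)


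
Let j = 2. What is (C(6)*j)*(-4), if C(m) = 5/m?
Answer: -20/3 ≈ -6.6667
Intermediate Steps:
(C(6)*j)*(-4) = ((5/6)*2)*(-4) = ((5*(⅙))*2)*(-4) = ((⅚)*2)*(-4) = (5/3)*(-4) = -20/3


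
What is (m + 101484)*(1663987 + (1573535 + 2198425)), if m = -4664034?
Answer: -24801779984850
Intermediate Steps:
(m + 101484)*(1663987 + (1573535 + 2198425)) = (-4664034 + 101484)*(1663987 + (1573535 + 2198425)) = -4562550*(1663987 + 3771960) = -4562550*5435947 = -24801779984850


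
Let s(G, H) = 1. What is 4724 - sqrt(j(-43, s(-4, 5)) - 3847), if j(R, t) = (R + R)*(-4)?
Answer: 4724 - I*sqrt(3503) ≈ 4724.0 - 59.186*I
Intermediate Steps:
j(R, t) = -8*R (j(R, t) = (2*R)*(-4) = -8*R)
4724 - sqrt(j(-43, s(-4, 5)) - 3847) = 4724 - sqrt(-8*(-43) - 3847) = 4724 - sqrt(344 - 3847) = 4724 - sqrt(-3503) = 4724 - I*sqrt(3503)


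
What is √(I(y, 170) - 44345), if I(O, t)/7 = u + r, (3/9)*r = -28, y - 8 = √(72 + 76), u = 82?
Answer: I*√44359 ≈ 210.62*I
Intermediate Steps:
y = 8 + 2*√37 (y = 8 + √(72 + 76) = 8 + √148 = 8 + 2*√37 ≈ 20.166)
r = -84 (r = 3*(-28) = -84)
I(O, t) = -14 (I(O, t) = 7*(82 - 84) = 7*(-2) = -14)
√(I(y, 170) - 44345) = √(-14 - 44345) = √(-44359) = I*√44359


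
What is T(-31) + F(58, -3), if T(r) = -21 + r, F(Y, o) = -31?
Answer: -83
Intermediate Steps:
T(-31) + F(58, -3) = (-21 - 31) - 31 = -52 - 31 = -83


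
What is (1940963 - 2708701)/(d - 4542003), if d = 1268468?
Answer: 767738/3273535 ≈ 0.23453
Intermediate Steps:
(1940963 - 2708701)/(d - 4542003) = (1940963 - 2708701)/(1268468 - 4542003) = -767738/(-3273535) = -767738*(-1/3273535) = 767738/3273535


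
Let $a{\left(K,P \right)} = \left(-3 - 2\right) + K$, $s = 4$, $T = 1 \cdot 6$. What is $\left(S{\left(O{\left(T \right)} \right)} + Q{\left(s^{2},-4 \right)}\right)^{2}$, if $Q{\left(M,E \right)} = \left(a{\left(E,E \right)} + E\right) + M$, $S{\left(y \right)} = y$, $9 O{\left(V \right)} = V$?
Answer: $\frac{121}{9} \approx 13.444$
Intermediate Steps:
$T = 6$
$O{\left(V \right)} = \frac{V}{9}$
$a{\left(K,P \right)} = -5 + K$
$Q{\left(M,E \right)} = -5 + M + 2 E$ ($Q{\left(M,E \right)} = \left(\left(-5 + E\right) + E\right) + M = \left(-5 + 2 E\right) + M = -5 + M + 2 E$)
$\left(S{\left(O{\left(T \right)} \right)} + Q{\left(s^{2},-4 \right)}\right)^{2} = \left(\frac{1}{9} \cdot 6 + \left(-5 + 4^{2} + 2 \left(-4\right)\right)\right)^{2} = \left(\frac{2}{3} - -3\right)^{2} = \left(\frac{2}{3} + 3\right)^{2} = \left(\frac{11}{3}\right)^{2} = \frac{121}{9}$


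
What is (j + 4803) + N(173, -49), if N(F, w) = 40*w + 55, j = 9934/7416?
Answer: 10750751/3708 ≈ 2899.3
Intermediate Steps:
j = 4967/3708 (j = 9934*(1/7416) = 4967/3708 ≈ 1.3395)
N(F, w) = 55 + 40*w
(j + 4803) + N(173, -49) = (4967/3708 + 4803) + (55 + 40*(-49)) = 17814491/3708 + (55 - 1960) = 17814491/3708 - 1905 = 10750751/3708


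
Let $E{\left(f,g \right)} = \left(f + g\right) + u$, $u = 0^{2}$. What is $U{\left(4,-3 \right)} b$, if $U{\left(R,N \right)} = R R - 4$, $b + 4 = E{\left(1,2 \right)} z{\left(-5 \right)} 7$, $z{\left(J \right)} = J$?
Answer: $-1308$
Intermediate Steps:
$u = 0$
$E{\left(f,g \right)} = f + g$ ($E{\left(f,g \right)} = \left(f + g\right) + 0 = f + g$)
$b = -109$ ($b = -4 + \left(1 + 2\right) \left(-5\right) 7 = -4 + 3 \left(-5\right) 7 = -4 - 105 = -109$)
$U{\left(R,N \right)} = -4 + R^{2}$ ($U{\left(R,N \right)} = R^{2} - 4 = -4 + R^{2}$)
$U{\left(4,-3 \right)} b = \left(-4 + 4^{2}\right) \left(-109\right) = \left(-4 + 16\right) \left(-109\right) = 12 \left(-109\right) = -1308$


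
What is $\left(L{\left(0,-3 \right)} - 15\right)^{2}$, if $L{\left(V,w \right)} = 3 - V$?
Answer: $144$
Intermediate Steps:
$\left(L{\left(0,-3 \right)} - 15\right)^{2} = \left(\left(3 - 0\right) - 15\right)^{2} = \left(\left(3 + 0\right) - 15\right)^{2} = \left(3 - 15\right)^{2} = \left(-12\right)^{2} = 144$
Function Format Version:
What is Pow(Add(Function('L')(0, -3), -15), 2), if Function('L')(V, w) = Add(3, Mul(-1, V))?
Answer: 144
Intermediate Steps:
Pow(Add(Function('L')(0, -3), -15), 2) = Pow(Add(Add(3, Mul(-1, 0)), -15), 2) = Pow(Add(Add(3, 0), -15), 2) = Pow(Add(3, -15), 2) = Pow(-12, 2) = 144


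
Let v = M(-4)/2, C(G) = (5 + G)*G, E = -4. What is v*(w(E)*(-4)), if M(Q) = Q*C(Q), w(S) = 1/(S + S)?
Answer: 4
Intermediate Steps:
C(G) = G*(5 + G)
w(S) = 1/(2*S)
M(Q) = Q**2*(5 + Q) (M(Q) = Q*(Q*(5 + Q)) = Q**2*(5 + Q))
v = 8 (v = ((-4)**2*(5 - 4))/2 = (16*1)*(1/2) = 16*(1/2) = 8)
v*(w(E)*(-4)) = 8*(((1/2)/(-4))*(-4)) = 8*(((1/2)*(-1/4))*(-4)) = 8*(-1/8*(-4)) = 8*(1/2) = 4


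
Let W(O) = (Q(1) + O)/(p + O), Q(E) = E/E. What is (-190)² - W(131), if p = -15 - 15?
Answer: 3645968/101 ≈ 36099.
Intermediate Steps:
Q(E) = 1
p = -30
W(O) = (1 + O)/(-30 + O)
(-190)² - W(131) = (-190)² - (1 + 131)/(-30 + 131) = 36100 - 132/101 = 3645968/101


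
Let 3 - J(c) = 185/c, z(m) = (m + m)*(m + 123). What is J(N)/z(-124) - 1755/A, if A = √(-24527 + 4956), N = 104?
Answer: 127/25792 + 1755*I*√19571/19571 ≈ 0.004924 + 12.545*I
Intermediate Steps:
z(m) = 2*m*(123 + m) (z(m) = (2*m)*(123 + m) = 2*m*(123 + m))
A = I*√19571 (A = √(-19571) = I*√19571 ≈ 139.9*I)
J(c) = 3 - 185/c
J(N)/z(-124) - 1755/A = (3 - 185/104)/((2*(-124)*(123 - 124))) - 1755*(-I*√19571/19571) = (3 - 185*1/104)/((2*(-124)*(-1))) - (-1755)*I*√19571/19571 = (3 - 185/104)/248 + 1755*I*√19571/19571 = (127/104)*(1/248) + 1755*I*√19571/19571 = 127/25792 + 1755*I*√19571/19571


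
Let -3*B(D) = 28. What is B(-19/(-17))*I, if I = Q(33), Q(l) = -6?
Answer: 56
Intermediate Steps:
B(D) = -28/3 (B(D) = -⅓*28 = -28/3)
I = -6
B(-19/(-17))*I = -28/3*(-6) = 56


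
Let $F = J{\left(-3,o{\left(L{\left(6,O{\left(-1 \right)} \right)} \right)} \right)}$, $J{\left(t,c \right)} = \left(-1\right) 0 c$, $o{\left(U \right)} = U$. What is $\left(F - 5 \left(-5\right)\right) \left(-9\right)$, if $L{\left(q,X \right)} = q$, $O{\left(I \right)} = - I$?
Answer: $-225$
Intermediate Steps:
$J{\left(t,c \right)} = 0$ ($J{\left(t,c \right)} = 0 c = 0$)
$F = 0$
$\left(F - 5 \left(-5\right)\right) \left(-9\right) = \left(0 - 5 \left(-5\right)\right) \left(-9\right) = \left(0 - -25\right) \left(-9\right) = \left(0 + 25\right) \left(-9\right) = 25 \left(-9\right) = -225$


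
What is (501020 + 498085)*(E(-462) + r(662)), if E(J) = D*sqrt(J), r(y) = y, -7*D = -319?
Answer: 661407510 + 318714495*I*sqrt(462)/7 ≈ 6.6141e+8 + 9.7864e+8*I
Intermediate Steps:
D = 319/7 (D = -1/7*(-319) = 319/7 ≈ 45.571)
E(J) = 319*sqrt(J)/7
(501020 + 498085)*(E(-462) + r(662)) = (501020 + 498085)*(319*sqrt(-462)/7 + 662) = 999105*(319*(I*sqrt(462))/7 + 662) = 999105*(319*I*sqrt(462)/7 + 662) = 999105*(662 + 319*I*sqrt(462)/7) = 661407510 + 318714495*I*sqrt(462)/7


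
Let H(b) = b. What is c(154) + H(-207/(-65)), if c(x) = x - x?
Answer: 207/65 ≈ 3.1846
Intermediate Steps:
c(x) = 0
c(154) + H(-207/(-65)) = 0 - 207/(-65) = 0 - 207*(-1/65) = 0 + 207/65 = 207/65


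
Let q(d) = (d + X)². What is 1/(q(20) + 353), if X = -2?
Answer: 1/677 ≈ 0.0014771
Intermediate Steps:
q(d) = (-2 + d)² (q(d) = (d - 2)² = (-2 + d)²)
1/(q(20) + 353) = 1/((-2 + 20)² + 353) = 1/(18² + 353) = 1/(324 + 353) = 1/677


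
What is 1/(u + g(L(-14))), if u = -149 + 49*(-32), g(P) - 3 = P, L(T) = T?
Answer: -1/1728 ≈ -0.00057870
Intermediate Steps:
g(P) = 3 + P
u = -1717 (u = -149 - 1568 = -1717)
1/(u + g(L(-14))) = 1/(-1717 + (3 - 14)) = 1/(-1717 - 11) = 1/(-1728) = -1/1728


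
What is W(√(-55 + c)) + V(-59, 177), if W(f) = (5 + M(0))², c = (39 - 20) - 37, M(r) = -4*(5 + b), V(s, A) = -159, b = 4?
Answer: 802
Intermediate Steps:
M(r) = -36 (M(r) = -4*(5 + 4) = -4*9 = -36)
c = -18 (c = 19 - 37 = -18)
W(f) = 961 (W(f) = (5 - 36)² = (-31)² = 961)
W(√(-55 + c)) + V(-59, 177) = 961 - 159 = 802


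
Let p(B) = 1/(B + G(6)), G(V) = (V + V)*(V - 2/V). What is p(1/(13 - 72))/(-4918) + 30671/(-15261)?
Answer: -201673350719/100346660526 ≈ -2.0098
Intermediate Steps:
G(V) = 2*V*(V - 2/V) (G(V) = (2*V)*(V - 2/V) = 2*V*(V - 2/V))
p(B) = 1/(68 + B) (p(B) = 1/(B + (-4 + 2*6**2)) = 1/(B + (-4 + 2*36)) = 1/(B + (-4 + 72)) = 1/(B + 68) = 1/(68 + B))
p(1/(13 - 72))/(-4918) + 30671/(-15261) = 1/((68 + 1/(13 - 72))*(-4918)) + 30671/(-15261) = -1/4918/(68 + 1/(-59)) + 30671*(-1/15261) = -1/4918/(68 - 1/59) - 30671/15261 = -1/4918/(4011/59) - 30671/15261 = (59/4011)*(-1/4918) - 30671/15261 = -59/19726098 - 30671/15261 = -201673350719/100346660526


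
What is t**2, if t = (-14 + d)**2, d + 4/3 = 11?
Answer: 28561/81 ≈ 352.60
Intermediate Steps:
d = 29/3 (d = -4/3 + 11 = 29/3 ≈ 9.6667)
t = 169/9 (t = (-14 + 29/3)**2 = (-13/3)**2 = 169/9 ≈ 18.778)
t**2 = (169/9)**2 = 28561/81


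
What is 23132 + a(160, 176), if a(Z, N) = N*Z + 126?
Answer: 51418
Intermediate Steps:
a(Z, N) = 126 + N*Z
23132 + a(160, 176) = 23132 + (126 + 176*160) = 23132 + (126 + 28160) = 23132 + 28286 = 51418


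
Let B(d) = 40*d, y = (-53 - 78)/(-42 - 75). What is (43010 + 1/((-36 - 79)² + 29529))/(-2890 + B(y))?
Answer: -215145396297/14232379060 ≈ -15.117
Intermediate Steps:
y = 131/117 (y = -131/(-117) = -131*(-1/117) = 131/117 ≈ 1.1197)
(43010 + 1/((-36 - 79)² + 29529))/(-2890 + B(y)) = (43010 + 1/((-36 - 79)² + 29529))/(-2890 + 40*(131/117)) = (43010 + 1/((-115)² + 29529))/(-2890 + 5240/117) = (43010 + 1/(13225 + 29529))/(-332890/117) = (43010 + 1/42754)*(-117/332890) = (1838849541/42754)*(-117/332890) = -215145396297/14232379060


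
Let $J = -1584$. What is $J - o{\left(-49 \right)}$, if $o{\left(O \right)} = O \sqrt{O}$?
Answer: $-1584 + 343 i \approx -1584.0 + 343.0 i$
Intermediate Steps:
$o{\left(O \right)} = O^{\frac{3}{2}}$
$J - o{\left(-49 \right)} = -1584 - \left(-49\right)^{\frac{3}{2}} = -1584 - - 343 i = -1584 + 343 i$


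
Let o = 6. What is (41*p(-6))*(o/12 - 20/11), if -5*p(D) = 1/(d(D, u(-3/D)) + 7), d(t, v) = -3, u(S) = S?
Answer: 1189/440 ≈ 2.7023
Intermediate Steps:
p(D) = -1/20 (p(D) = -1/(5*(-3 + 7)) = -⅕/4 = -⅕*¼ = -1/20)
(41*p(-6))*(o/12 - 20/11) = (41*(-1/20))*(6/12 - 20/11) = -41*(6*(1/12) - 20*1/11)/20 = -41*(½ - 20/11)/20 = -41/20*(-29/22) = 1189/440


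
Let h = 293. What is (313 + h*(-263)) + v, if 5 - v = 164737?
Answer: -241478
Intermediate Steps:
v = -164732 (v = 5 - 1*164737 = 5 - 164737 = -164732)
(313 + h*(-263)) + v = (313 + 293*(-263)) - 164732 = (313 - 77059) - 164732 = -76746 - 164732 = -241478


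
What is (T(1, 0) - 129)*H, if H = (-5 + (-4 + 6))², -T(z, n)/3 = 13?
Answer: -1512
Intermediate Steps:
T(z, n) = -39 (T(z, n) = -3*13 = -39)
H = 9 (H = (-5 + 2)² = (-3)² = 9)
(T(1, 0) - 129)*H = (-39 - 129)*9 = -168*9 = -1512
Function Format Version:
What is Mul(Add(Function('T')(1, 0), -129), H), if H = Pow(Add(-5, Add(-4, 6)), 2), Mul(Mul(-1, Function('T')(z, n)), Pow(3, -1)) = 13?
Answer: -1512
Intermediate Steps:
Function('T')(z, n) = -39 (Function('T')(z, n) = Mul(-3, 13) = -39)
H = 9 (H = Pow(Add(-5, 2), 2) = Pow(-3, 2) = 9)
Mul(Add(Function('T')(1, 0), -129), H) = Mul(Add(-39, -129), 9) = Mul(-168, 9) = -1512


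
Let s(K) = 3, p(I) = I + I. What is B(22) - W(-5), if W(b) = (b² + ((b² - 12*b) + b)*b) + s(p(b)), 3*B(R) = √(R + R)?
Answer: 372 + 2*√11/3 ≈ 374.21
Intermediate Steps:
p(I) = 2*I
B(R) = √2*√R/3 (B(R) = √(R + R)/3 = √(2*R)/3 = (√2*√R)/3 = √2*√R/3)
W(b) = 3 + b² + b*(b² - 11*b) (W(b) = (b² + ((b² - 12*b) + b)*b) + 3 = (b² + (b² - 11*b)*b) + 3 = (b² + b*(b² - 11*b)) + 3 = 3 + b² + b*(b² - 11*b))
B(22) - W(-5) = √2*√22/3 - (3 + (-5)³ - 10*(-5)²) = 2*√11/3 - (3 - 125 - 10*25) = 2*√11/3 - (3 - 125 - 250) = 2*√11/3 - 1*(-372) = 2*√11/3 + 372 = 372 + 2*√11/3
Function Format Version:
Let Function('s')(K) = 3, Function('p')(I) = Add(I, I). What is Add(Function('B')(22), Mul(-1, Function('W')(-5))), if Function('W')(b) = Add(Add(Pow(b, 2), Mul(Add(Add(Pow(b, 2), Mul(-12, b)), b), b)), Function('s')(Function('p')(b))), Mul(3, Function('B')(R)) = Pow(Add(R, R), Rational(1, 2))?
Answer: Add(372, Mul(Rational(2, 3), Pow(11, Rational(1, 2)))) ≈ 374.21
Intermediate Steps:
Function('p')(I) = Mul(2, I)
Function('B')(R) = Mul(Rational(1, 3), Pow(2, Rational(1, 2)), Pow(R, Rational(1, 2))) (Function('B')(R) = Mul(Rational(1, 3), Pow(Add(R, R), Rational(1, 2))) = Mul(Rational(1, 3), Pow(Mul(2, R), Rational(1, 2))) = Mul(Rational(1, 3), Mul(Pow(2, Rational(1, 2)), Pow(R, Rational(1, 2)))) = Mul(Rational(1, 3), Pow(2, Rational(1, 2)), Pow(R, Rational(1, 2))))
Function('W')(b) = Add(3, Pow(b, 2), Mul(b, Add(Pow(b, 2), Mul(-11, b)))) (Function('W')(b) = Add(Add(Pow(b, 2), Mul(Add(Add(Pow(b, 2), Mul(-12, b)), b), b)), 3) = Add(Add(Pow(b, 2), Mul(Add(Pow(b, 2), Mul(-11, b)), b)), 3) = Add(Add(Pow(b, 2), Mul(b, Add(Pow(b, 2), Mul(-11, b)))), 3) = Add(3, Pow(b, 2), Mul(b, Add(Pow(b, 2), Mul(-11, b)))))
Add(Function('B')(22), Mul(-1, Function('W')(-5))) = Add(Mul(Rational(1, 3), Pow(2, Rational(1, 2)), Pow(22, Rational(1, 2))), Mul(-1, Add(3, Pow(-5, 3), Mul(-10, Pow(-5, 2))))) = Add(Mul(Rational(2, 3), Pow(11, Rational(1, 2))), Mul(-1, Add(3, -125, Mul(-10, 25)))) = Add(Mul(Rational(2, 3), Pow(11, Rational(1, 2))), Mul(-1, Add(3, -125, -250))) = Add(Mul(Rational(2, 3), Pow(11, Rational(1, 2))), Mul(-1, -372)) = Add(Mul(Rational(2, 3), Pow(11, Rational(1, 2))), 372) = Add(372, Mul(Rational(2, 3), Pow(11, Rational(1, 2))))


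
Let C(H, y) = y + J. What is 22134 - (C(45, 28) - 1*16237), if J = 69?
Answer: 38274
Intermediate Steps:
C(H, y) = 69 + y (C(H, y) = y + 69 = 69 + y)
22134 - (C(45, 28) - 1*16237) = 22134 - ((69 + 28) - 1*16237) = 22134 - (97 - 16237) = 22134 - 1*(-16140) = 22134 + 16140 = 38274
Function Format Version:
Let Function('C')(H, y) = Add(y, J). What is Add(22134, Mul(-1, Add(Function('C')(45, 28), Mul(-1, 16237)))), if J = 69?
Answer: 38274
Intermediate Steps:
Function('C')(H, y) = Add(69, y) (Function('C')(H, y) = Add(y, 69) = Add(69, y))
Add(22134, Mul(-1, Add(Function('C')(45, 28), Mul(-1, 16237)))) = Add(22134, Mul(-1, Add(Add(69, 28), Mul(-1, 16237)))) = Add(22134, Mul(-1, Add(97, -16237))) = Add(22134, Mul(-1, -16140)) = Add(22134, 16140) = 38274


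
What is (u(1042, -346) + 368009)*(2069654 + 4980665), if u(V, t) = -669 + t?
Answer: 2587424771086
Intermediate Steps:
(u(1042, -346) + 368009)*(2069654 + 4980665) = ((-669 - 346) + 368009)*(2069654 + 4980665) = (-1015 + 368009)*7050319 = 366994*7050319 = 2587424771086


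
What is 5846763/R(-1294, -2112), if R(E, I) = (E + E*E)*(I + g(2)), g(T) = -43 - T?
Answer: -1948921/1202989098 ≈ -0.0016201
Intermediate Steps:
R(E, I) = (-45 + I)*(E + E²) (R(E, I) = (E + E*E)*(I + (-43 - 1*2)) = (E + E²)*(I + (-43 - 2)) = (E + E²)*(I - 45) = (E + E²)*(-45 + I) = (-45 + I)*(E + E²))
5846763/R(-1294, -2112) = 5846763/((-1294*(-45 - 2112 - 45*(-1294) - 1294*(-2112)))) = 5846763/((-1294*(-45 - 2112 + 58230 + 2732928))) = 5846763/((-1294*2789001)) = 5846763/(-3608967294) = 5846763*(-1/3608967294) = -1948921/1202989098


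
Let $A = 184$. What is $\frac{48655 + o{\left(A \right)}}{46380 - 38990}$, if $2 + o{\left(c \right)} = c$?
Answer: $\frac{48837}{7390} \approx 6.6085$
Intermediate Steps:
$o{\left(c \right)} = -2 + c$
$\frac{48655 + o{\left(A \right)}}{46380 - 38990} = \frac{48655 + \left(-2 + 184\right)}{46380 - 38990} = \frac{48655 + 182}{7390} = 48837 \cdot \frac{1}{7390} = \frac{48837}{7390}$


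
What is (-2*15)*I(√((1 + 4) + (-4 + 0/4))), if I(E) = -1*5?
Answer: 150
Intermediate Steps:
I(E) = -5
(-2*15)*I(√((1 + 4) + (-4 + 0/4))) = -2*15*(-5) = -30*(-5) = 150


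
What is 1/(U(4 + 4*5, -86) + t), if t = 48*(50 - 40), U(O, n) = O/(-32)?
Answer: 4/1917 ≈ 0.0020866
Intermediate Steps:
U(O, n) = -O/32 (U(O, n) = O*(-1/32) = -O/32)
t = 480 (t = 48*10 = 480)
1/(U(4 + 4*5, -86) + t) = 1/(-(4 + 4*5)/32 + 480) = 1/(-(4 + 20)/32 + 480) = 1/(-1/32*24 + 480) = 1/(-3/4 + 480) = 1/(1917/4) = 4/1917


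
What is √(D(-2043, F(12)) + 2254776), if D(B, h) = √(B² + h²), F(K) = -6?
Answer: √(2254776 + 3*√463765) ≈ 1502.3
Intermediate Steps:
√(D(-2043, F(12)) + 2254776) = √(√((-2043)² + (-6)²) + 2254776) = √(√(4173849 + 36) + 2254776) = √(√4173885 + 2254776) = √(3*√463765 + 2254776) = √(2254776 + 3*√463765)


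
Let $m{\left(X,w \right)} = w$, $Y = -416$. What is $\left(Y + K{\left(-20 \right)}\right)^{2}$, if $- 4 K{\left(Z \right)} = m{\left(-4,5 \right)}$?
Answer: $\frac{2785561}{16} \approx 1.741 \cdot 10^{5}$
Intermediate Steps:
$K{\left(Z \right)} = - \frac{5}{4}$ ($K{\left(Z \right)} = \left(- \frac{1}{4}\right) 5 = - \frac{5}{4}$)
$\left(Y + K{\left(-20 \right)}\right)^{2} = \left(-416 - \frac{5}{4}\right)^{2} = \left(- \frac{1669}{4}\right)^{2} = \frac{2785561}{16}$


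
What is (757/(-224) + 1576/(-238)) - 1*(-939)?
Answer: 3537627/3808 ≈ 929.00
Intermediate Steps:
(757/(-224) + 1576/(-238)) - 1*(-939) = (757*(-1/224) + 1576*(-1/238)) + 939 = (-757/224 - 788/119) + 939 = -38085/3808 + 939 = 3537627/3808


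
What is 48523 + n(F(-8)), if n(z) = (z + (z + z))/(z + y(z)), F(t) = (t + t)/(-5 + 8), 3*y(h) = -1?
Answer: 824939/17 ≈ 48526.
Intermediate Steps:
y(h) = -⅓ (y(h) = (⅓)*(-1) = -⅓)
F(t) = 2*t/3 (F(t) = (2*t)/3 = (2*t)*(⅓) = 2*t/3)
n(z) = 3*z/(-⅓ + z) (n(z) = (z + (z + z))/(z - ⅓) = (z + 2*z)/(-⅓ + z) = (3*z)/(-⅓ + z) = 3*z/(-⅓ + z))
48523 + n(F(-8)) = 48523 + 9*((⅔)*(-8))/(-1 + 3*((⅔)*(-8))) = 48523 + 9*(-16/3)/(-1 + 3*(-16/3)) = 48523 + 9*(-16/3)/(-1 - 16) = 48523 + 9*(-16/3)/(-17) = 48523 + 9*(-16/3)*(-1/17) = 48523 + 48/17 = 824939/17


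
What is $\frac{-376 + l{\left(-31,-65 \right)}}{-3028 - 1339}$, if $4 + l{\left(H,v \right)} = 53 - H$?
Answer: $\frac{296}{4367} \approx 0.067781$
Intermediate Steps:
$l{\left(H,v \right)} = 49 - H$ ($l{\left(H,v \right)} = -4 - \left(-53 + H\right) = 49 - H$)
$\frac{-376 + l{\left(-31,-65 \right)}}{-3028 - 1339} = \frac{-376 + \left(49 - -31\right)}{-3028 - 1339} = \frac{-376 + \left(49 + 31\right)}{-4367} = \left(-376 + 80\right) \left(- \frac{1}{4367}\right) = \left(-296\right) \left(- \frac{1}{4367}\right) = \frac{296}{4367}$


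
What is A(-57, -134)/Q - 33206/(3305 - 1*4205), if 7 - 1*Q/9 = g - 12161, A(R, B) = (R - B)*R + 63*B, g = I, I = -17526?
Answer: 1953841/53025 ≈ 36.848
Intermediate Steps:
g = -17526
A(R, B) = 63*B + R*(R - B) (A(R, B) = R*(R - B) + 63*B = 63*B + R*(R - B))
Q = 267246 (Q = 63 - 9*(-17526 - 12161) = 63 - 9*(-29687) = 63 + 267183 = 267246)
A(-57, -134)/Q - 33206/(3305 - 1*4205) = ((-57)**2 + 63*(-134) - 1*(-134)*(-57))/267246 - 33206/(3305 - 1*4205) = (3249 - 8442 - 7638)*(1/267246) - 33206/(3305 - 4205) = -12831*1/267246 - 33206/(-900) = -611/12726 - 33206*(-1/900) = -611/12726 + 16603/450 = 1953841/53025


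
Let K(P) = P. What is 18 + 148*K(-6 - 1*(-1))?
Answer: -722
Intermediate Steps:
18 + 148*K(-6 - 1*(-1)) = 18 + 148*(-6 - 1*(-1)) = 18 + 148*(-6 + 1) = 18 + 148*(-5) = 18 - 740 = -722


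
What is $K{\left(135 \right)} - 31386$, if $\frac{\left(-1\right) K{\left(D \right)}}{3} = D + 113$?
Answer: $-32130$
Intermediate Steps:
$K{\left(D \right)} = -339 - 3 D$ ($K{\left(D \right)} = - 3 \left(D + 113\right) = - 3 \left(113 + D\right) = -339 - 3 D$)
$K{\left(135 \right)} - 31386 = \left(-339 - 405\right) - 31386 = -744 - 31386 = -32130$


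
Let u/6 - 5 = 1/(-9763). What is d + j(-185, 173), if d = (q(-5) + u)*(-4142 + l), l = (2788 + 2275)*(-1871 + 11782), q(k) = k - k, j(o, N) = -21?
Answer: 14695528008861/9763 ≈ 1.5052e+9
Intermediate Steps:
u = 292884/9763 (u = 30 + 6/(-9763) = 30 + 6*(-1/9763) = 30 - 6/9763 = 292884/9763 ≈ 29.999)
q(k) = 0
l = 50179393 (l = 5063*9911 = 50179393)
d = 14695528213884/9763 (d = (0 + 292884/9763)*(-4142 + 50179393) = (292884/9763)*50175251 = 14695528213884/9763 ≈ 1.5052e+9)
d + j(-185, 173) = 14695528213884/9763 - 21 = 14695528008861/9763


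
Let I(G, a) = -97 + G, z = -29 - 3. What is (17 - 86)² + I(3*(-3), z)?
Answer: 4655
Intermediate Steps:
z = -32
(17 - 86)² + I(3*(-3), z) = (17 - 86)² + (-97 + 3*(-3)) = (-69)² + (-97 - 9) = 4761 - 106 = 4655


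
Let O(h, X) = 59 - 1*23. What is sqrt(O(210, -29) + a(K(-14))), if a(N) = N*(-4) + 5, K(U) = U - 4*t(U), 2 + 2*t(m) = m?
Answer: I*sqrt(31) ≈ 5.5678*I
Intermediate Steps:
t(m) = -1 + m/2
O(h, X) = 36 (O(h, X) = 59 - 23 = 36)
K(U) = 4 - U (K(U) = U - 4*(-1 + U/2) = U + (4 - 2*U) = 4 - U)
a(N) = 5 - 4*N (a(N) = -4*N + 5 = 5 - 4*N)
sqrt(O(210, -29) + a(K(-14))) = sqrt(36 + (5 - 4*(4 - 1*(-14)))) = sqrt(36 + (5 - 4*(4 + 14))) = sqrt(36 + (5 - 4*18)) = sqrt(36 + (5 - 72)) = sqrt(36 - 67) = sqrt(-31) = I*sqrt(31)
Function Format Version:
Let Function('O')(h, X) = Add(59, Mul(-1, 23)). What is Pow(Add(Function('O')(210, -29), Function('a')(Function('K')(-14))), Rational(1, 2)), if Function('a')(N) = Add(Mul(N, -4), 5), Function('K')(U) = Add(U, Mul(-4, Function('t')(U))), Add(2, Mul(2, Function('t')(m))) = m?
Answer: Mul(I, Pow(31, Rational(1, 2))) ≈ Mul(5.5678, I)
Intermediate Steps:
Function('t')(m) = Add(-1, Mul(Rational(1, 2), m))
Function('O')(h, X) = 36 (Function('O')(h, X) = Add(59, -23) = 36)
Function('K')(U) = Add(4, Mul(-1, U)) (Function('K')(U) = Add(U, Mul(-4, Add(-1, Mul(Rational(1, 2), U)))) = Add(U, Add(4, Mul(-2, U))) = Add(4, Mul(-1, U)))
Function('a')(N) = Add(5, Mul(-4, N)) (Function('a')(N) = Add(Mul(-4, N), 5) = Add(5, Mul(-4, N)))
Pow(Add(Function('O')(210, -29), Function('a')(Function('K')(-14))), Rational(1, 2)) = Pow(Add(36, Add(5, Mul(-4, Add(4, Mul(-1, -14))))), Rational(1, 2)) = Pow(Add(36, Add(5, Mul(-4, Add(4, 14)))), Rational(1, 2)) = Pow(Add(36, Add(5, Mul(-4, 18))), Rational(1, 2)) = Pow(Add(36, Add(5, -72)), Rational(1, 2)) = Pow(Add(36, -67), Rational(1, 2)) = Pow(-31, Rational(1, 2)) = Mul(I, Pow(31, Rational(1, 2)))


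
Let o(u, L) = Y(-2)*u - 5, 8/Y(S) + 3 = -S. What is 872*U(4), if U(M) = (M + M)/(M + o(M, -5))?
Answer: -6976/33 ≈ -211.39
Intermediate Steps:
Y(S) = 8/(-3 - S)
o(u, L) = -5 - 8*u (o(u, L) = (-8/(3 - 2))*u - 5 = (-8/1)*u - 5 = (-8*1)*u - 5 = -8*u - 5 = -5 - 8*u)
U(M) = 2*M/(-5 - 7*M) (U(M) = (M + M)/(M + (-5 - 8*M)) = (2*M)/(-5 - 7*M) = 2*M/(-5 - 7*M))
872*U(4) = 872*(2*4/(-5 - 7*4)) = 872*(2*4/(-5 - 28)) = 872*(2*4/(-33)) = 872*(2*4*(-1/33)) = 872*(-8/33) = -6976/33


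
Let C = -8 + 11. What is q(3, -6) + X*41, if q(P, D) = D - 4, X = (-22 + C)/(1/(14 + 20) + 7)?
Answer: -28876/239 ≈ -120.82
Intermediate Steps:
C = 3
X = -646/239 (X = (-22 + 3)/(1/(14 + 20) + 7) = -19/(1/34 + 7) = -19/239/34 = -19*34/239 = -646/239 ≈ -2.7029)
q(P, D) = -4 + D
q(3, -6) + X*41 = (-4 - 6) - 646/239*41 = -10 - 26486/239 = -28876/239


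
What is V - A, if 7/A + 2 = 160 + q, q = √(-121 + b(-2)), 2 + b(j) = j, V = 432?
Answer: 10837342/25089 + 35*I*√5/25089 ≈ 431.96 + 0.0031194*I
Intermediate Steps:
b(j) = -2 + j
q = 5*I*√5 (q = √(-121 + (-2 - 2)) = √(-121 - 4) = √(-125) = 5*I*√5 ≈ 11.18*I)
A = 7/(158 + 5*I*√5) (A = 7/(-2 + (160 + 5*I*√5)) = 7/(158 + 5*I*√5) ≈ 0.044083 - 0.0031194*I)
V - A = 432 - (1106/25089 - 35*I*√5/25089) = 432 + (-1106/25089 + 35*I*√5/25089) = 10837342/25089 + 35*I*√5/25089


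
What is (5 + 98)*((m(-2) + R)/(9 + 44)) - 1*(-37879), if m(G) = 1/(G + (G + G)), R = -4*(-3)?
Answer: 12052835/318 ≈ 37902.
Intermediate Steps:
R = 12
m(G) = 1/(3*G) (m(G) = 1/(G + 2*G) = 1/(3*G))
(5 + 98)*((m(-2) + R)/(9 + 44)) - 1*(-37879) = (5 + 98)*(((⅓)/(-2) + 12)/(9 + 44)) - 1*(-37879) = 103*(((⅓)*(-½) + 12)/53) + 37879 = 103*((-⅙ + 12)*(1/53)) + 37879 = 103*((71/6)*(1/53)) + 37879 = 103*(71/318) + 37879 = 7313/318 + 37879 = 12052835/318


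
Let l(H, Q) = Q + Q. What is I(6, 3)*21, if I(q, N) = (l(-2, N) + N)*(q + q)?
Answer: 2268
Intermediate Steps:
l(H, Q) = 2*Q
I(q, N) = 6*N*q (I(q, N) = (2*N + N)*(q + q) = (3*N)*(2*q) = 6*N*q)
I(6, 3)*21 = (6*3*6)*21 = 108*21 = 2268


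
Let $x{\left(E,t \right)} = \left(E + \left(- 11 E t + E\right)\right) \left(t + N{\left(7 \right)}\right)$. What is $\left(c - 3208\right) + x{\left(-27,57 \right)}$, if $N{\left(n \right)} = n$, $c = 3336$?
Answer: $1080128$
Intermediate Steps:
$x{\left(E,t \right)} = \left(7 + t\right) \left(2 E - 11 E t\right)$ ($x{\left(E,t \right)} = \left(E + \left(- 11 E t + E\right)\right) \left(t + 7\right) = \left(E - \left(- E + 11 E t\right)\right) \left(7 + t\right) = \left(2 E - 11 E t\right) \left(7 + t\right) = \left(7 + t\right) \left(2 E - 11 E t\right)$)
$\left(c - 3208\right) + x{\left(-27,57 \right)} = \left(3336 - 3208\right) - 27 \left(14 - 4275 - 11 \cdot 57^{2}\right) = 128 - 27 \left(14 - 4275 - 35739\right) = 128 - -1080000 = 128 + 1080000 = 1080128$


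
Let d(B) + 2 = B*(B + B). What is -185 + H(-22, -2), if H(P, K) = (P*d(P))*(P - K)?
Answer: 424855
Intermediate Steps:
d(B) = -2 + 2*B² (d(B) = -2 + B*(B + B) = -2 + B*(2*B) = -2 + 2*B²)
H(P, K) = P*(-2 + 2*P²)*(P - K) (H(P, K) = (P*(-2 + 2*P²))*(P - K) = P*(-2 + 2*P²)*(P - K))
-185 + H(-22, -2) = -185 - 2*(-22)*(-1 + (-22)²)*(-2 - 1*(-22)) = -185 - 2*(-22)*(-1 + 484)*(-2 + 22) = -185 - 2*(-22)*483*20 = -185 + 425040 = 424855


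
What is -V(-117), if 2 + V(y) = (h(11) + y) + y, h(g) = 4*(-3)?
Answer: 248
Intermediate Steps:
h(g) = -12
V(y) = -14 + 2*y (V(y) = -2 + ((-12 + y) + y) = -2 + (-12 + 2*y) = -14 + 2*y)
-V(-117) = -(-14 + 2*(-117)) = -(-14 - 234) = -1*(-248) = 248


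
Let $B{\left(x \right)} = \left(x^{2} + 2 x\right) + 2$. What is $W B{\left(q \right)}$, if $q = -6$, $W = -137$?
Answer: $-3562$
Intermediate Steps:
$B{\left(x \right)} = 2 + x^{2} + 2 x$
$W B{\left(q \right)} = - 137 \left(2 + \left(-6\right)^{2} + 2 \left(-6\right)\right) = - 137 \left(2 + 36 - 12\right) = \left(-137\right) 26 = -3562$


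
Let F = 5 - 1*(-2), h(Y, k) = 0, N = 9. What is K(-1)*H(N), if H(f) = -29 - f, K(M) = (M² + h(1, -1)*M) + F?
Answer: -304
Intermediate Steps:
F = 7 (F = 5 + 2 = 7)
K(M) = 7 + M² (K(M) = (M² + 0*M) + 7 = (M² + 0) + 7 = M² + 7 = 7 + M²)
K(-1)*H(N) = (7 + (-1)²)*(-29 - 1*9) = (7 + 1)*(-29 - 9) = 8*(-38) = -304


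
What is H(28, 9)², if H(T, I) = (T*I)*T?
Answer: 49787136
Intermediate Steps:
H(T, I) = I*T² (H(T, I) = (I*T)*T = I*T²)
H(28, 9)² = (9*28²)² = (9*784)² = 7056² = 49787136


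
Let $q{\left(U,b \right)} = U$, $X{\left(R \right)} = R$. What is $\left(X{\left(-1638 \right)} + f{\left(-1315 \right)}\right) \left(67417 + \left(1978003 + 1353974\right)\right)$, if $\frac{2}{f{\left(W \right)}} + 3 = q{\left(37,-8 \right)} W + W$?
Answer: $- \frac{278260033799744}{49973} \approx -5.5682 \cdot 10^{9}$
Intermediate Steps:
$f{\left(W \right)} = \frac{2}{-3 + 38 W}$ ($f{\left(W \right)} = \frac{2}{-3 + \left(37 W + W\right)} = \frac{2}{-3 + 38 W}$)
$\left(X{\left(-1638 \right)} + f{\left(-1315 \right)}\right) \left(67417 + \left(1978003 + 1353974\right)\right) = \left(-1638 + \frac{2}{-3 + 38 \left(-1315\right)}\right) \left(67417 + \left(1978003 + 1353974\right)\right) = \left(-1638 + \frac{2}{-3 - 49970}\right) \left(67417 + 3331977\right) = \left(-1638 + \frac{2}{-49973}\right) 3399394 = \left(-1638 + 2 \left(- \frac{1}{49973}\right)\right) 3399394 = \left(-1638 - \frac{2}{49973}\right) 3399394 = \left(- \frac{81855776}{49973}\right) 3399394 = - \frac{278260033799744}{49973}$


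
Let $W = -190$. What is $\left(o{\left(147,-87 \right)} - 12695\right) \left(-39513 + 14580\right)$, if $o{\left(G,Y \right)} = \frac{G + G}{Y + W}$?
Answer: $\frac{87684598797}{277} \approx 3.1655 \cdot 10^{8}$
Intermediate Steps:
$o{\left(G,Y \right)} = \frac{2 G}{-190 + Y}$ ($o{\left(G,Y \right)} = \frac{G + G}{Y - 190} = \frac{2 G}{-190 + Y}$)
$\left(o{\left(147,-87 \right)} - 12695\right) \left(-39513 + 14580\right) = \left(2 \cdot 147 \frac{1}{-190 - 87} - 12695\right) \left(-39513 + 14580\right) = \left(2 \cdot 147 \frac{1}{-277} - 12695\right) \left(-24933\right) = \left(2 \cdot 147 \left(- \frac{1}{277}\right) - 12695\right) \left(-24933\right) = \left(- \frac{294}{277} - 12695\right) \left(-24933\right) = \left(- \frac{3516809}{277}\right) \left(-24933\right) = \frac{87684598797}{277}$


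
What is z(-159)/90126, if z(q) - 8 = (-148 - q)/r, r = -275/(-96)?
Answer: 148/1126575 ≈ 0.00013137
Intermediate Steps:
r = 275/96 (r = -275*(-1/96) = 275/96 ≈ 2.8646)
z(q) = -12008/275 - 96*q/275 (z(q) = 8 + (-148 - q)/(275/96) = 8 + (-148 - q)*(96/275) = 8 + (-14208/275 - 96*q/275) = -12008/275 - 96*q/275)
z(-159)/90126 = (-12008/275 - 96/275*(-159))/90126 = (-12008/275 + 15264/275)*(1/90126) = (296/25)*(1/90126) = 148/1126575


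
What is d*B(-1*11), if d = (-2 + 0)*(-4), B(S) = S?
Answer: -88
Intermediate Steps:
d = 8 (d = -2*(-4) = 8)
d*B(-1*11) = 8*(-1*11) = 8*(-11) = -88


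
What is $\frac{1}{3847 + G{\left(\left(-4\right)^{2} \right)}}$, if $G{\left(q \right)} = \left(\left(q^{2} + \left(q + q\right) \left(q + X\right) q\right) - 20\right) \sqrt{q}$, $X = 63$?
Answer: $\frac{1}{166583} \approx 6.003 \cdot 10^{-6}$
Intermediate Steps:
$G{\left(q \right)} = \sqrt{q} \left(-20 + q^{2} + 2 q^{2} \left(63 + q\right)\right)$ ($G{\left(q \right)} = \left(\left(q^{2} + \left(q + q\right) \left(q + 63\right) q\right) - 20\right) \sqrt{q} = \left(\left(q^{2} + 2 q \left(63 + q\right) q\right) - 20\right) \sqrt{q} = \left(\left(q^{2} + 2 q^{2} \left(63 + q\right)\right) - 20\right) \sqrt{q} = \left(-20 + q^{2} + 2 q^{2} \left(63 + q\right)\right) \sqrt{q} = \sqrt{q} \left(-20 + q^{2} + 2 q^{2} \left(63 + q\right)\right)$)
$\frac{1}{3847 + G{\left(\left(-4\right)^{2} \right)}} = \frac{1}{3847 + \sqrt{\left(-4\right)^{2}} \left(-20 + 2 \left(\left(-4\right)^{2}\right)^{3} + 127 \left(\left(-4\right)^{2}\right)^{2}\right)} = \frac{1}{3847 + \sqrt{16} \left(-20 + 2 \cdot 16^{3} + 127 \cdot 16^{2}\right)} = \frac{1}{3847 + 4 \left(-20 + 2 \cdot 4096 + 127 \cdot 256\right)} = \frac{1}{3847 + 4 \left(-20 + 8192 + 32512\right)} = \frac{1}{3847 + 4 \cdot 40684} = \frac{1}{3847 + 162736} = \frac{1}{166583}$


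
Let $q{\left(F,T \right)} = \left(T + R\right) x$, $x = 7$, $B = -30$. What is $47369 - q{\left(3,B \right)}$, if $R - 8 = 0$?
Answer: $47523$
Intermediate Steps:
$R = 8$ ($R = 8 + 0 = 8$)
$q{\left(F,T \right)} = 56 + 7 T$ ($q{\left(F,T \right)} = \left(T + 8\right) 7 = \left(8 + T\right) 7 = 56 + 7 T$)
$47369 - q{\left(3,B \right)} = 47369 - \left(56 + 7 \left(-30\right)\right) = 47369 - \left(56 - 210\right) = 47369 - -154 = 47369 + 154 = 47523$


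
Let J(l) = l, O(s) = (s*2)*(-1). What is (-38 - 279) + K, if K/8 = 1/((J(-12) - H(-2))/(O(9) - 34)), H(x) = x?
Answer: -1377/5 ≈ -275.40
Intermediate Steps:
O(s) = -2*s (O(s) = (2*s)*(-1) = -2*s)
K = 208/5 (K = 8/(((-12 - 1*(-2))/(-2*9 - 34))) = 8/(((-12 + 2)/(-18 - 34))) = 8/((-10/(-52))) = 8/((-10*(-1/52))) = 8/(5/26) = 8*(26/5) = 208/5 ≈ 41.600)
(-38 - 279) + K = (-38 - 279) + 208/5 = -317 + 208/5 = -1377/5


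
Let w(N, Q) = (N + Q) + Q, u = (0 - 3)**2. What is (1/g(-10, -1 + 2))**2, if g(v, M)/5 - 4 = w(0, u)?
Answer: 1/12100 ≈ 8.2645e-5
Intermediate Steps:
u = 9 (u = (-3)**2 = 9)
w(N, Q) = N + 2*Q
g(v, M) = 110 (g(v, M) = 20 + 5*(0 + 2*9) = 20 + 5*(0 + 18) = 20 + 5*18 = 20 + 90 = 110)
(1/g(-10, -1 + 2))**2 = (1/110)**2 = 1/12100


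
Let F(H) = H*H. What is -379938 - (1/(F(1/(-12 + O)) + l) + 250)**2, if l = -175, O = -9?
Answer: -2635066849228369/5955826276 ≈ -4.4244e+5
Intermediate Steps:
F(H) = H**2
-379938 - (1/(F(1/(-12 + O)) + l) + 250)**2 = -379938 - (1/((1/(-12 - 9))**2 - 175) + 250)**2 = -379938 - (1/((1/(-21))**2 - 175) + 250)**2 = -379938 - (1/((-1/21)**2 - 175) + 250)**2 = -379938 - (1/(1/441 - 175) + 250)**2 = -379938 - (1/(-77174/441) + 250)**2 = -379938 - (-441/77174 + 250)**2 = -379938 - (19293059/77174)**2 = -379938 - 1*372222125577481/5955826276 = -379938 - 372222125577481/5955826276 = -2635066849228369/5955826276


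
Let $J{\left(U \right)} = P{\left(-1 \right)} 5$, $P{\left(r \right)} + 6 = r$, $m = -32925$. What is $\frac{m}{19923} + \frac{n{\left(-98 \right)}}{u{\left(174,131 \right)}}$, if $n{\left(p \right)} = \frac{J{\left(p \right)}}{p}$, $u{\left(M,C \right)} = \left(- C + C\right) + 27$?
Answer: $- \frac{4115345}{2510298} \approx -1.6394$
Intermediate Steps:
$P{\left(r \right)} = -6 + r$
$u{\left(M,C \right)} = 27$ ($u{\left(M,C \right)} = 0 + 27 = 27$)
$J{\left(U \right)} = -35$ ($J{\left(U \right)} = \left(-6 - 1\right) 5 = \left(-7\right) 5 = -35$)
$n{\left(p \right)} = - \frac{35}{p}$
$\frac{m}{19923} + \frac{n{\left(-98 \right)}}{u{\left(174,131 \right)}} = - \frac{32925}{19923} + \frac{\left(-35\right) \frac{1}{-98}}{27} = \left(-32925\right) \frac{1}{19923} + \left(-35\right) \left(- \frac{1}{98}\right) \frac{1}{27} = - \frac{10975}{6641} + \frac{5}{14} \cdot \frac{1}{27} = - \frac{10975}{6641} + \frac{5}{378} = - \frac{4115345}{2510298}$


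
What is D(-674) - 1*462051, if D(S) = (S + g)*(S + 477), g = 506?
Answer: -428955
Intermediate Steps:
D(S) = (477 + S)*(506 + S) (D(S) = (S + 506)*(S + 477) = (506 + S)*(477 + S) = (477 + S)*(506 + S))
D(-674) - 1*462051 = (241362 + (-674)² + 983*(-674)) - 1*462051 = (241362 + 454276 - 662542) - 462051 = 33096 - 462051 = -428955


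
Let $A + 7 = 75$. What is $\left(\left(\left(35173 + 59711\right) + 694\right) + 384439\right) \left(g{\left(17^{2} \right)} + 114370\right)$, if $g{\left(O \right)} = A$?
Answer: $54932185446$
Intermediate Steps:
$A = 68$ ($A = -7 + 75 = 68$)
$g{\left(O \right)} = 68$
$\left(\left(\left(35173 + 59711\right) + 694\right) + 384439\right) \left(g{\left(17^{2} \right)} + 114370\right) = \left(\left(\left(35173 + 59711\right) + 694\right) + 384439\right) \left(68 + 114370\right) = \left(\left(94884 + 694\right) + 384439\right) 114438 = \left(95578 + 384439\right) 114438 = 480017 \cdot 114438 = 54932185446$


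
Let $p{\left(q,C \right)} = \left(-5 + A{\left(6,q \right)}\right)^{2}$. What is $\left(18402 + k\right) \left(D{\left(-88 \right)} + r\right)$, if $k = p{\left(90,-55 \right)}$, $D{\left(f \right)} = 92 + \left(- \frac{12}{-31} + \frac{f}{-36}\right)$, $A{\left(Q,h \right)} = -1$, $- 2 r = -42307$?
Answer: $\frac{36435236537}{93} \approx 3.9178 \cdot 10^{8}$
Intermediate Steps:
$r = \frac{42307}{2}$ ($r = \left(- \frac{1}{2}\right) \left(-42307\right) = \frac{42307}{2} \approx 21154.0$)
$p{\left(q,C \right)} = 36$ ($p{\left(q,C \right)} = \left(-5 - 1\right)^{2} = \left(-6\right)^{2} = 36$)
$D{\left(f \right)} = \frac{2864}{31} - \frac{f}{36}$ ($D{\left(f \right)} = 92 + \left(\left(-12\right) \left(- \frac{1}{31}\right) + f \left(- \frac{1}{36}\right)\right) = 92 - \left(- \frac{12}{31} + \frac{f}{36}\right) = \frac{2864}{31} - \frac{f}{36}$)
$k = 36$
$\left(18402 + k\right) \left(D{\left(-88 \right)} + r\right) = \left(18402 + 36\right) \left(\left(\frac{2864}{31} - - \frac{22}{9}\right) + \frac{42307}{2}\right) = 18438 \left(\left(\frac{2864}{31} + \frac{22}{9}\right) + \frac{42307}{2}\right) = 18438 \left(\frac{26458}{279} + \frac{42307}{2}\right) = 18438 \cdot \frac{11856569}{558} = \frac{36435236537}{93}$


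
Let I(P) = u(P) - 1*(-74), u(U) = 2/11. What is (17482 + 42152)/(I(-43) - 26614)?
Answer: -327987/145969 ≈ -2.2470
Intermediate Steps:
u(U) = 2/11 (u(U) = 2*(1/11) = 2/11)
I(P) = 816/11 (I(P) = 2/11 - 1*(-74) = 2/11 + 74 = 816/11)
(17482 + 42152)/(I(-43) - 26614) = (17482 + 42152)/(816/11 - 26614) = 59634/(-291938/11) = 59634*(-11/291938) = -327987/145969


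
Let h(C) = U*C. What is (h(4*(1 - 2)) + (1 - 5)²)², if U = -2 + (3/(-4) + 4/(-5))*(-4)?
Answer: 16/25 ≈ 0.64000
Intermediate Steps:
U = 21/5 (U = -2 + (3*(-¼) + 4*(-⅕))*(-4) = -2 + (-¾ - ⅘)*(-4) = -2 - 31/20*(-4) = -2 + 31/5 = 21/5 ≈ 4.2000)
h(C) = 21*C/5
(h(4*(1 - 2)) + (1 - 5)²)² = (21*(4*(1 - 2))/5 + (1 - 5)²)² = (21*(4*(-1))/5 + (-4)²)² = ((21/5)*(-4) + 16)² = (-84/5 + 16)² = (-⅘)² = 16/25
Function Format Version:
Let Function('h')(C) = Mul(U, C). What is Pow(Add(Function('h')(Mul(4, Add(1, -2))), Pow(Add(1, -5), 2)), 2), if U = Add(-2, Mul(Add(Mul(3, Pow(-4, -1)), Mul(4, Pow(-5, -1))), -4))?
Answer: Rational(16, 25) ≈ 0.64000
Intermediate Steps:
U = Rational(21, 5) (U = Add(-2, Mul(Add(Mul(3, Rational(-1, 4)), Mul(4, Rational(-1, 5))), -4)) = Add(-2, Mul(Add(Rational(-3, 4), Rational(-4, 5)), -4)) = Add(-2, Mul(Rational(-31, 20), -4)) = Add(-2, Rational(31, 5)) = Rational(21, 5) ≈ 4.2000)
Function('h')(C) = Mul(Rational(21, 5), C)
Pow(Add(Function('h')(Mul(4, Add(1, -2))), Pow(Add(1, -5), 2)), 2) = Pow(Add(Mul(Rational(21, 5), Mul(4, Add(1, -2))), Pow(Add(1, -5), 2)), 2) = Pow(Add(Mul(Rational(21, 5), Mul(4, -1)), Pow(-4, 2)), 2) = Pow(Add(Mul(Rational(21, 5), -4), 16), 2) = Pow(Add(Rational(-84, 5), 16), 2) = Pow(Rational(-4, 5), 2) = Rational(16, 25)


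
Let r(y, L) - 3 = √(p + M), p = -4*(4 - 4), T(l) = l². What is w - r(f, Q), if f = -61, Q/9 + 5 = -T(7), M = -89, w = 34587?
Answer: 34584 - I*√89 ≈ 34584.0 - 9.434*I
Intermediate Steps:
p = 0 (p = -4*0 = 0)
Q = -486 (Q = -45 + 9*(-1*7²) = -45 + 9*(-1*49) = -45 + 9*(-49) = -45 - 441 = -486)
r(y, L) = 3 + I*√89 (r(y, L) = 3 + √(0 - 89) = 3 + √(-89) = 3 + I*√89)
w - r(f, Q) = 34587 - (3 + I*√89) = 34587 + (-3 - I*√89) = 34584 - I*√89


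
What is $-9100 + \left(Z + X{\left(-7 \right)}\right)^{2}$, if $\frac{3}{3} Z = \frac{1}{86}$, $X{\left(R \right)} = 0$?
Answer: $- \frac{67303599}{7396} \approx -9100.0$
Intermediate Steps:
$Z = \frac{1}{86} \approx 0.011628$
$-9100 + \left(Z + X{\left(-7 \right)}\right)^{2} = -9100 + \left(\frac{1}{86} + 0\right)^{2} = -9100 + \left(\frac{1}{86}\right)^{2} = -9100 + \frac{1}{7396} = - \frac{67303599}{7396}$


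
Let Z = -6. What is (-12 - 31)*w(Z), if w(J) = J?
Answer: 258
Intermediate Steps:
(-12 - 31)*w(Z) = (-12 - 31)*(-6) = -43*(-6) = 258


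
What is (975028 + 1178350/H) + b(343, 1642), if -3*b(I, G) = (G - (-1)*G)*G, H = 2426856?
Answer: -332646798323/404476 ≈ -8.2241e+5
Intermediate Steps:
b(I, G) = -2*G²/3 (b(I, G) = -(G - (-1)*G)*G/3 = -(G + G)*G/3 = -2*G*G/3 = -2*G²/3)
(975028 + 1178350/H) + b(343, 1642) = (975028 + 1178350/2426856) - ⅔*1642² = (975028 + 1178350*(1/2426856)) - ⅔*2696164 = (975028 + 589175/1213428) - 5392328/3 = 1183126865159/1213428 - 5392328/3 = -332646798323/404476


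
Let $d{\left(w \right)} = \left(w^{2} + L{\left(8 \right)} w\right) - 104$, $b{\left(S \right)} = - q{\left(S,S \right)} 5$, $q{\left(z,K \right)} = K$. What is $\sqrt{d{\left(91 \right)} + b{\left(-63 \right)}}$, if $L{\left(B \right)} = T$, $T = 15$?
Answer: $\sqrt{9857} \approx 99.282$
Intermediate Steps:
$L{\left(B \right)} = 15$
$b{\left(S \right)} = - 5 S$ ($b{\left(S \right)} = - S 5 = - 5 S$)
$d{\left(w \right)} = -104 + w^{2} + 15 w$ ($d{\left(w \right)} = \left(w^{2} + 15 w\right) - 104 = -104 + w^{2} + 15 w$)
$\sqrt{d{\left(91 \right)} + b{\left(-63 \right)}} = \sqrt{\left(-104 + 91^{2} + 15 \cdot 91\right) - -315} = \sqrt{\left(-104 + 8281 + 1365\right) + 315} = \sqrt{9542 + 315} = \sqrt{9857}$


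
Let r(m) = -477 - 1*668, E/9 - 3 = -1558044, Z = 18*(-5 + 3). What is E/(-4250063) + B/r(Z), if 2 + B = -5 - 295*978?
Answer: 1242271039076/4866322135 ≈ 255.28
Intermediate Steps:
Z = -36 (Z = 18*(-2) = -36)
E = -14022369 (E = 27 + 9*(-1558044) = 27 - 14022396 = -14022369)
B = -288517 (B = -2 + (-5 - 295*978) = -2 + (-5 - 288510) = -2 - 288515 = -288517)
r(m) = -1145 (r(m) = -477 - 668 = -1145)
E/(-4250063) + B/r(Z) = -14022369/(-4250063) - 288517/(-1145) = -14022369*(-1/4250063) - 288517*(-1/1145) = 14022369/4250063 + 288517/1145 = 1242271039076/4866322135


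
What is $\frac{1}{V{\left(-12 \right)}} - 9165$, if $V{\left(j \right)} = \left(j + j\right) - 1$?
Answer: $- \frac{229126}{25} \approx -9165.0$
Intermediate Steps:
$V{\left(j \right)} = -1 + 2 j$ ($V{\left(j \right)} = 2 j - 1 = -1 + 2 j$)
$\frac{1}{V{\left(-12 \right)}} - 9165 = \frac{1}{-1 + 2 \left(-12\right)} - 9165 = \frac{1}{-1 - 24} - 9165 = \frac{1}{-25} - 9165 = - \frac{1}{25} - 9165 = - \frac{229126}{25}$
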